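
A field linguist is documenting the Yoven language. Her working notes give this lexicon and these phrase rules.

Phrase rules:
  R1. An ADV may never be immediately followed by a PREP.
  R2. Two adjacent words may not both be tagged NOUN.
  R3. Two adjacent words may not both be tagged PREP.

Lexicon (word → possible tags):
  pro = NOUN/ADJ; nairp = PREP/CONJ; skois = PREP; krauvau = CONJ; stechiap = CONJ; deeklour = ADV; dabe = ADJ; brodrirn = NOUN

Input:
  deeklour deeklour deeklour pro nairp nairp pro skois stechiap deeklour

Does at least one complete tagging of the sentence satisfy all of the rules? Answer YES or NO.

Candidates per position — 1:deeklour {ADV}; 2:deeklour {ADV}; 3:deeklour {ADV}; 4:pro {NOUN,ADJ}; 5:nairp {PREP,CONJ}; 6:nairp {PREP,CONJ}; 7:pro {NOUN,ADJ}; 8:skois {PREP}; 9:stechiap {CONJ}; 10:deeklour {ADV}.
One satisfying assignment: ADV ADV ADV NOUN PREP CONJ ADJ PREP CONJ ADV.
Checking: rule 1 ✓; rule 2 ✓; rule 3 ✓.

YES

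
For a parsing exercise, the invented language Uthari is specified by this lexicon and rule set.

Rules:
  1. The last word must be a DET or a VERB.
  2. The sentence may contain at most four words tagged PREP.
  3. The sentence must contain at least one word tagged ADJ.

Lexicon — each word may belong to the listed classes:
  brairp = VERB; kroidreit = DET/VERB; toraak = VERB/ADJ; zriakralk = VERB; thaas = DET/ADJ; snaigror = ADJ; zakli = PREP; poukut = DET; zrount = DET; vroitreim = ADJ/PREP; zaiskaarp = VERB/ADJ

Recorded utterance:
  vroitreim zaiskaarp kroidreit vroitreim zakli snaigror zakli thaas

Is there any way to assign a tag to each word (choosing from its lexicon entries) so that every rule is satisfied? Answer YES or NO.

YES

Candidates per position — 1:vroitreim {ADJ,PREP}; 2:zaiskaarp {VERB,ADJ}; 3:kroidreit {DET,VERB}; 4:vroitreim {ADJ,PREP}; 5:zakli {PREP}; 6:snaigror {ADJ}; 7:zakli {PREP}; 8:thaas {DET,ADJ}.
One satisfying assignment: PREP VERB VERB ADJ PREP ADJ PREP DET.
Checking: rule 1 ✓; rule 2 ✓; rule 3 ✓.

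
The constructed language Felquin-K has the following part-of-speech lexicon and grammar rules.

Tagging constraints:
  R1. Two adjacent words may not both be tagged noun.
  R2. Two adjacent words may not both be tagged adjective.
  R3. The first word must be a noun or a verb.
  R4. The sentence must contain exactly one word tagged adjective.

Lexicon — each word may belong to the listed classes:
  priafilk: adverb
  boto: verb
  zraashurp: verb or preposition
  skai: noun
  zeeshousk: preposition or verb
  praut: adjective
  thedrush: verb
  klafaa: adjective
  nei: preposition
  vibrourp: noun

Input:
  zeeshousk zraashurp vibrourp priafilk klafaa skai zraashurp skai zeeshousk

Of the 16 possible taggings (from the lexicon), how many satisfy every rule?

Candidates per position — 1:zeeshousk {preposition,verb}; 2:zraashurp {verb,preposition}; 3:vibrourp {noun}; 4:priafilk {adverb}; 5:klafaa {adjective}; 6:skai {noun}; 7:zraashurp {verb,preposition}; 8:skai {noun}; 9:zeeshousk {preposition,verb}.
There are 16 candidate sequences in total.
Checking each against the rules leaves 8 sequences.
Count = 8.

8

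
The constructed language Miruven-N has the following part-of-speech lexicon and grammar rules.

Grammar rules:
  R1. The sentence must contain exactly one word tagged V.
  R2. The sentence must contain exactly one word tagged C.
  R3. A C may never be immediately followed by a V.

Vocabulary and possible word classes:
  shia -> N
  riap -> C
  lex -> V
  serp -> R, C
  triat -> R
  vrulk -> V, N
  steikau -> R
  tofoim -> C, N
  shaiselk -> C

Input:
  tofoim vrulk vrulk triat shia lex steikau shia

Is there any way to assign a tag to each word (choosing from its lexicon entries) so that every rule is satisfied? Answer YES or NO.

YES

Candidates per position — 1:tofoim {C,N}; 2:vrulk {V,N}; 3:vrulk {V,N}; 4:triat {R}; 5:shia {N}; 6:lex {V}; 7:steikau {R}; 8:shia {N}.
One satisfying assignment: C N N R N V R N.
Rule-by-rule: rule 1 holds; rule 2 holds; rule 3 holds.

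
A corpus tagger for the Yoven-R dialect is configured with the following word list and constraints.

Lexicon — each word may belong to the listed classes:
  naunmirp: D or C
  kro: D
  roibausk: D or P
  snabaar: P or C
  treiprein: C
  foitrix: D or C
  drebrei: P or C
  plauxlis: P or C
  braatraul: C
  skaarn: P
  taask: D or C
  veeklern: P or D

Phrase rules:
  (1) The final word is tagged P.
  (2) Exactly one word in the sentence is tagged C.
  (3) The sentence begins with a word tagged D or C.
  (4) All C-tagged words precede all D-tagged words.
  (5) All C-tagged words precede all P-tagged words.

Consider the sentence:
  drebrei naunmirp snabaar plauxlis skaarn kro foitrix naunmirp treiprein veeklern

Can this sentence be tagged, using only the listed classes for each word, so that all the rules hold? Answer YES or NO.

Candidates per position — 1:drebrei {P,C}; 2:naunmirp {D,C}; 3:snabaar {P,C}; 4:plauxlis {P,C}; 5:skaarn {P}; 6:kro {D}; 7:foitrix {D,C}; 8:naunmirp {D,C}; 9:treiprein {C}; 10:veeklern {P,D}.
Rule 4 cannot be satisfied by any choice of tags from the lexicon.
So there is no consistent tagging.

NO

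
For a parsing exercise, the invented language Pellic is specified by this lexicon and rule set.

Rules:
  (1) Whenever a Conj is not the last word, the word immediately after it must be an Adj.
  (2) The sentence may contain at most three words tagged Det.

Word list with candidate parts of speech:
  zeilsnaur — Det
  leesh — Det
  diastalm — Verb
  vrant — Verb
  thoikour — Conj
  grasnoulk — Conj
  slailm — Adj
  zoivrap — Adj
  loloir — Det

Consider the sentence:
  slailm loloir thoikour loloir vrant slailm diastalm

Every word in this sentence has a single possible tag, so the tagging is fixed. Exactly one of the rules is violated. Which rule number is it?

Fixed tagging: Adj Det Conj Det Verb Adj Verb.
Checking each rule: R1 ✗, R2 ✓.
Only rule 1 fails.

1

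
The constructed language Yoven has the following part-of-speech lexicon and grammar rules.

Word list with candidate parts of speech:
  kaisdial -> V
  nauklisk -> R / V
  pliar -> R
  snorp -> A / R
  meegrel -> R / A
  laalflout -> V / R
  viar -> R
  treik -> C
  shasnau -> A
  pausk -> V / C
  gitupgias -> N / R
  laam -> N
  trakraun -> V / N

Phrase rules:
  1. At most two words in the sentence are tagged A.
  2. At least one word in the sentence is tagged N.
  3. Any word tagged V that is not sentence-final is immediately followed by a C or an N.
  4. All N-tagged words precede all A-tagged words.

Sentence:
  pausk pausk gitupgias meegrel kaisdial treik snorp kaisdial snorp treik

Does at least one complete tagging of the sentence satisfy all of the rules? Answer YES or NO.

NO

Candidates per position — 1:pausk {V,C}; 2:pausk {V,C}; 3:gitupgias {N,R}; 4:meegrel {R,A}; 5:kaisdial {V}; 6:treik {C}; 7:snorp {A,R}; 8:kaisdial {V}; 9:snorp {A,R}; 10:treik {C}.
Rule 3 cannot be satisfied by any choice of tags from the lexicon.
So there is no consistent tagging.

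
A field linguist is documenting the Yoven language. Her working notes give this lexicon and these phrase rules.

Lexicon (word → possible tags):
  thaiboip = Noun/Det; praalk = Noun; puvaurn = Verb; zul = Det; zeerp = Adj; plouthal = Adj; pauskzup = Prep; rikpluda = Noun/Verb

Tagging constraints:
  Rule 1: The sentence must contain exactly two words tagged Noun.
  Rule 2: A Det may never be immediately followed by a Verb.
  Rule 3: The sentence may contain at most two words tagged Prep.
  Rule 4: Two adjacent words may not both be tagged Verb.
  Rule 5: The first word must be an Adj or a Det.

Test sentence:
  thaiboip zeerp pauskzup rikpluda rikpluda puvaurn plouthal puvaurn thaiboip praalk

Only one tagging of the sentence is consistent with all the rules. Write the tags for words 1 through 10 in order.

Det Adj Prep Verb Noun Verb Adj Verb Det Noun

Candidates per position — 1:thaiboip {Noun,Det}; 2:zeerp {Adj}; 3:pauskzup {Prep}; 4:rikpluda {Noun,Verb}; 5:rikpluda {Noun,Verb}; 6:puvaurn {Verb}; 7:plouthal {Adj}; 8:puvaurn {Verb}; 9:thaiboip {Noun,Det}; 10:praalk {Noun}.
At position 1, choosing Noun makes rule 5 impossible to satisfy; hence Det.
At position 5, choosing Verb makes rule 4 impossible to satisfy; hence Noun.
At position 9, choosing Noun makes rule 1 impossible to satisfy; hence Det.
At position 4, choosing Noun makes rule 1 impossible to satisfy; hence Verb.
That leaves exactly one tagging: Det Adj Prep Verb Noun Verb Adj Verb Det Noun.
Check: rule 1 ✓; rule 2 ✓; rule 3 ✓; rule 4 ✓; rule 5 ✓.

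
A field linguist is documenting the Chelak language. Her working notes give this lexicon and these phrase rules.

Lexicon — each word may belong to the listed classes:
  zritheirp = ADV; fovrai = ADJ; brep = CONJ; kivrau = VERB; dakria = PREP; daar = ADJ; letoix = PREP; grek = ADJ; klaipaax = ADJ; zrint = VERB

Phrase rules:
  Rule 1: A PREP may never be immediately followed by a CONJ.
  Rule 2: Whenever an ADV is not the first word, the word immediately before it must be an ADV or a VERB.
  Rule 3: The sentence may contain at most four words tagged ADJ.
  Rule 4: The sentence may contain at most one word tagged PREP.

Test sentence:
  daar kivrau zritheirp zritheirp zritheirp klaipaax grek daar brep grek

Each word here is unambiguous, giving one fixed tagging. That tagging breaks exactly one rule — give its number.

3

Fixed tagging: ADJ VERB ADV ADV ADV ADJ ADJ ADJ CONJ ADJ.
Checking each rule: R1 pass, R2 pass, R3 fail, R4 pass.
Only rule 3 fails.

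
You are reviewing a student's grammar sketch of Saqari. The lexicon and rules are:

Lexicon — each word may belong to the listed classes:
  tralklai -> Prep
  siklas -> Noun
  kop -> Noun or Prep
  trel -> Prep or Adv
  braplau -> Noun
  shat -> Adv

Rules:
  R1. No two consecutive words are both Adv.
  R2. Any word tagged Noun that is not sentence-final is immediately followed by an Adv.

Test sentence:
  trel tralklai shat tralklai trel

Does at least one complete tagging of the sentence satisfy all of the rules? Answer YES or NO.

YES

Candidates per position — 1:trel {Prep,Adv}; 2:tralklai {Prep}; 3:shat {Adv}; 4:tralklai {Prep}; 5:trel {Prep,Adv}.
One satisfying assignment: Adv Prep Adv Prep Adv.
Checking: rule 1 ✓; rule 2 ✓.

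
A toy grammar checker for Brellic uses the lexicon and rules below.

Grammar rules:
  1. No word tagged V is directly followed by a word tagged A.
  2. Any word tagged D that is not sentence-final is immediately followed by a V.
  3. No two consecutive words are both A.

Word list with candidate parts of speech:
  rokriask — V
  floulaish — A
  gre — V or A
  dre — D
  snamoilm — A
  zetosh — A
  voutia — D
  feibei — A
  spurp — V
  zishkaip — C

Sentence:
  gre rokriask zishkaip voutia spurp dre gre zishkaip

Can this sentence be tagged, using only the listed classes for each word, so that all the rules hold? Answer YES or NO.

YES

Candidates per position — 1:gre {V,A}; 2:rokriask {V}; 3:zishkaip {C}; 4:voutia {D}; 5:spurp {V}; 6:dre {D}; 7:gre {V,A}; 8:zishkaip {C}.
One satisfying assignment: A V C D V D V C.
Rule-by-rule: rule 1 satisfied; rule 2 satisfied; rule 3 satisfied.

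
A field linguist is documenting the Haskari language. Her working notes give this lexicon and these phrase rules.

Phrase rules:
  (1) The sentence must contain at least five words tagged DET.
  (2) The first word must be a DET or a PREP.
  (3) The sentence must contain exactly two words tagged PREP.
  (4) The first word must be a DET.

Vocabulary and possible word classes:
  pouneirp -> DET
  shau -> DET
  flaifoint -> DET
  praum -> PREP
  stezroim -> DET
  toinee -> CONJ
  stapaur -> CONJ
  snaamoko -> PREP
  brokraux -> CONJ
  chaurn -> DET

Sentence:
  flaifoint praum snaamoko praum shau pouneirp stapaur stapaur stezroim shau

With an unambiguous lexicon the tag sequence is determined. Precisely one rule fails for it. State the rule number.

Fixed tagging: DET PREP PREP PREP DET DET CONJ CONJ DET DET.
Applying the rules: R1 ok, R2 ok, R3 fails, R4 ok.
Only rule 3 fails.

3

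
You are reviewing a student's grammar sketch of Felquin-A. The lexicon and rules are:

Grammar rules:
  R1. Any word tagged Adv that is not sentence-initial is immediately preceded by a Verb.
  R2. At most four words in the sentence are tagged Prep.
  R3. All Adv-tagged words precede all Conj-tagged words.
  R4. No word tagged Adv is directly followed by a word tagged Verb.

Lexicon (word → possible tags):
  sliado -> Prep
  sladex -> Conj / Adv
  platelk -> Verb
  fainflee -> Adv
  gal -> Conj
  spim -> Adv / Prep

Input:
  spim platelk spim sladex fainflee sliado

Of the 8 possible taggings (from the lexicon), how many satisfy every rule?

0

Candidates per position — 1:spim {Adv,Prep}; 2:platelk {Verb}; 3:spim {Adv,Prep}; 4:sladex {Conj,Adv}; 5:fainflee {Adv}; 6:sliado {Prep}.
There are 8 candidate sequences in total.
Rule 1 cannot be satisfied by any choice of tags from the lexicon.
So there is no consistent tagging.
Count = 0.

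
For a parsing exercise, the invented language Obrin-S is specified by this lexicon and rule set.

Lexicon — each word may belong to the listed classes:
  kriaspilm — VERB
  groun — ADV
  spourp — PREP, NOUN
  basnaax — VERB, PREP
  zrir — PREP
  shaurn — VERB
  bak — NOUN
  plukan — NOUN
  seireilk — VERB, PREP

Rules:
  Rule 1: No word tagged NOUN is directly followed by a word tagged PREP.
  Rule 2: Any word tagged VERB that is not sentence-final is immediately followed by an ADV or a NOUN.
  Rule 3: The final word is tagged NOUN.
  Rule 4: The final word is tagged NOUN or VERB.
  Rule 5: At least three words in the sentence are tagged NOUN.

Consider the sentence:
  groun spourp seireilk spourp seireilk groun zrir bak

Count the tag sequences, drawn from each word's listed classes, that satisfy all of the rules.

1

Candidates per position — 1:groun {ADV}; 2:spourp {PREP,NOUN}; 3:seireilk {VERB,PREP}; 4:spourp {PREP,NOUN}; 5:seireilk {VERB,PREP}; 6:groun {ADV}; 7:zrir {PREP}; 8:bak {NOUN}.
There are 16 candidate sequences in total.
The sequences that satisfy every rule: ADV NOUN VERB NOUN VERB ADV PREP NOUN.
Count = 1.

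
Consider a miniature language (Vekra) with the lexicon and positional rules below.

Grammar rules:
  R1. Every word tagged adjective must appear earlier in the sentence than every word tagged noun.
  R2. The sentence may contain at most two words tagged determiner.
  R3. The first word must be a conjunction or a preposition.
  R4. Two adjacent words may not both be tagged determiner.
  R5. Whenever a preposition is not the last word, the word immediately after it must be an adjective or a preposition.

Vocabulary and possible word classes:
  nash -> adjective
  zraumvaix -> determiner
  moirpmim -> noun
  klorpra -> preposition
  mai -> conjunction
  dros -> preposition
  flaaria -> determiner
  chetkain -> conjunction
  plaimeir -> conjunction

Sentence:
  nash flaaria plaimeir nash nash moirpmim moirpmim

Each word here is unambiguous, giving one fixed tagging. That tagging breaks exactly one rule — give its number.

3

Fixed tagging: adjective determiner conjunction adjective adjective noun noun.
Rule check: R1 holds, R2 holds, R3 violated, R4 holds, R5 holds.
Only rule 3 fails.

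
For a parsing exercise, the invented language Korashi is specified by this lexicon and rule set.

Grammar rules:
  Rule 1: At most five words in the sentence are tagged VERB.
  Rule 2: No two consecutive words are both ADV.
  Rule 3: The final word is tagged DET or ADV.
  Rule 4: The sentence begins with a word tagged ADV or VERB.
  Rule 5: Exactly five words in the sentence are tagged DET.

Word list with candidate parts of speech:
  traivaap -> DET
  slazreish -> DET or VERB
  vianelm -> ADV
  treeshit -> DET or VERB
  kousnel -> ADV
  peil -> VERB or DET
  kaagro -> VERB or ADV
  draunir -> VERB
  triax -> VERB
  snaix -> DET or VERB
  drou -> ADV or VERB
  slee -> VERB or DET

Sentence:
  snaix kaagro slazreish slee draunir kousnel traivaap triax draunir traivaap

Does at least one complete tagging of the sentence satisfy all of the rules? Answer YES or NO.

NO

Candidates per position — 1:snaix {DET,VERB}; 2:kaagro {VERB,ADV}; 3:slazreish {DET,VERB}; 4:slee {VERB,DET}; 5:draunir {VERB}; 6:kousnel {ADV}; 7:traivaap {DET}; 8:triax {VERB}; 9:draunir {VERB}; 10:traivaap {DET}.
Every candidate sequence violates at least one rule; no consistent tagging exists.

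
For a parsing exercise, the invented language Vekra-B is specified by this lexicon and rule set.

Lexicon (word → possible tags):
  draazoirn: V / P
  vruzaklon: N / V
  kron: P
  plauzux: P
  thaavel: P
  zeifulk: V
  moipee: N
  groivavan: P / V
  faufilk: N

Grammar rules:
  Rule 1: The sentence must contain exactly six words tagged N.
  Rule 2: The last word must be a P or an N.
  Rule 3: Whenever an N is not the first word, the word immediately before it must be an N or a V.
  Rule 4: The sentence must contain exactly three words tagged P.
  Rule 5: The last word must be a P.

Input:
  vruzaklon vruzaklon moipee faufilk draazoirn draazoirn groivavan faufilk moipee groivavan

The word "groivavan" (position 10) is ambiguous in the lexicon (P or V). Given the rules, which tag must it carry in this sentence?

P

Candidates per position — 1:vruzaklon {N,V}; 2:vruzaklon {N,V}; 3:moipee {N}; 4:faufilk {N}; 5:draazoirn {V,P}; 6:draazoirn {V,P}; 7:groivavan {P,V}; 8:faufilk {N}; 9:moipee {N}; 10:groivavan {P,V}.
Position 1: V is ruled out by rule 1; that leaves N.
Position 2: V is ruled out by rule 1; that leaves N.
Position 7: P is ruled out by rule 3; that leaves V.
Position 10: V is ruled out by rule 2; that leaves P.
Position 5: V is ruled out by rule 4; that leaves P.
Position 6: V is ruled out by rule 4; that leaves P.
The unique satisfying tagging is: N N N N P P V N N P.
Verifying each rule — rule 1 satisfied; rule 2 satisfied; rule 3 satisfied; rule 4 satisfied; rule 5 satisfied.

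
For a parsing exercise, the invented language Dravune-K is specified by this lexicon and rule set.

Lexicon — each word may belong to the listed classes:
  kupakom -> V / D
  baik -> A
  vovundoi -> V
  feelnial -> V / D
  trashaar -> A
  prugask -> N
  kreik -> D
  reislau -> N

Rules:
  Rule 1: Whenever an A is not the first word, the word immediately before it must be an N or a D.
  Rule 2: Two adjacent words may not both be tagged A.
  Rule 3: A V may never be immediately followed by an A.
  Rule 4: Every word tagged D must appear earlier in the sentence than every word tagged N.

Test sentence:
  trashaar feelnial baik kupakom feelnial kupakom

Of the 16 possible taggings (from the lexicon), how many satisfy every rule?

8

Candidates per position — 1:trashaar {A}; 2:feelnial {V,D}; 3:baik {A}; 4:kupakom {V,D}; 5:feelnial {V,D}; 6:kupakom {V,D}.
There are 16 candidate sequences in total.
Checking each against the rules leaves 8 sequences.
Count = 8.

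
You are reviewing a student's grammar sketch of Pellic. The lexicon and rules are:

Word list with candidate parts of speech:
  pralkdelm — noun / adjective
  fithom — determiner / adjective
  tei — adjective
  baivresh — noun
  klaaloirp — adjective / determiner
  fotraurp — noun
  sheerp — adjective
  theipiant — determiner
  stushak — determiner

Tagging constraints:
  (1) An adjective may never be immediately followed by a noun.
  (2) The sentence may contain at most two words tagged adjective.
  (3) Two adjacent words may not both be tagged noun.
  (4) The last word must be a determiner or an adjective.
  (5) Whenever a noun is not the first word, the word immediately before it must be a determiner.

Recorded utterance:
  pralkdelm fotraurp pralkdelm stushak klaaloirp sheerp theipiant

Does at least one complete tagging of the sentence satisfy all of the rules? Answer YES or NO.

Candidates per position — 1:pralkdelm {noun,adjective}; 2:fotraurp {noun}; 3:pralkdelm {noun,adjective}; 4:stushak {determiner}; 5:klaaloirp {adjective,determiner}; 6:sheerp {adjective}; 7:theipiant {determiner}.
Rule 5 cannot be satisfied by any choice of tags from the lexicon.
So there is no consistent tagging.

NO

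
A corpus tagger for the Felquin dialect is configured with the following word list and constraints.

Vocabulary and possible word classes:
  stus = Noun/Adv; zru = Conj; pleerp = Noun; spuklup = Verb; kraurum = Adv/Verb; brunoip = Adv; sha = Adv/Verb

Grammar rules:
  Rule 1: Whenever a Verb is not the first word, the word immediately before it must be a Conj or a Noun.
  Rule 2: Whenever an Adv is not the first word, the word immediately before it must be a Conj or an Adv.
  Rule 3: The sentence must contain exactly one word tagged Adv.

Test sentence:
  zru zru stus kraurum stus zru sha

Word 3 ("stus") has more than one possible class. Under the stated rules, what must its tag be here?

Candidates per position — 1:zru {Conj}; 2:zru {Conj}; 3:stus {Noun,Adv}; 4:kraurum {Adv,Verb}; 5:stus {Noun,Adv}; 6:zru {Conj}; 7:sha {Adv,Verb}.
Position 3: the remaining choice is settled jointly with positions 4, 5, 7 — only Noun at position 3 is part of a tagging that satisfies every rule.
The only consistent sequence is: Conj Conj Noun Verb Noun Conj Adv.
Checking: rule 1 holds; rule 2 holds; rule 3 holds.

Noun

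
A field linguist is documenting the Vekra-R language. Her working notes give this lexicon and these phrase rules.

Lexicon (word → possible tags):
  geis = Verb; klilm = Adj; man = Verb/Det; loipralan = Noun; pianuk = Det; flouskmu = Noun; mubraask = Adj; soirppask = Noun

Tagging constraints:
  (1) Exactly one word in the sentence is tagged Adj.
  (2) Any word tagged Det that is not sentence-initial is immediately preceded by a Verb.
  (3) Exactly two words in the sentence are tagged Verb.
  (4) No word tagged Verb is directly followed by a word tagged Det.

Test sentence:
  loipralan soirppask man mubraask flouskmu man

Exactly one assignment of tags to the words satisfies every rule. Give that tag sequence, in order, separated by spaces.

Noun Noun Verb Adj Noun Verb

Candidates per position — 1:loipralan {Noun}; 2:soirppask {Noun}; 3:man {Verb,Det}; 4:mubraask {Adj}; 5:flouskmu {Noun}; 6:man {Verb,Det}.
At position 3, choosing Det makes rule 2 impossible to satisfy; hence Verb.
At position 6, choosing Det makes rule 2 impossible to satisfy; hence Verb.
The unique satisfying tagging is: Noun Noun Verb Adj Noun Verb.
Check: rule 1 satisfied; rule 2 satisfied; rule 3 satisfied; rule 4 satisfied.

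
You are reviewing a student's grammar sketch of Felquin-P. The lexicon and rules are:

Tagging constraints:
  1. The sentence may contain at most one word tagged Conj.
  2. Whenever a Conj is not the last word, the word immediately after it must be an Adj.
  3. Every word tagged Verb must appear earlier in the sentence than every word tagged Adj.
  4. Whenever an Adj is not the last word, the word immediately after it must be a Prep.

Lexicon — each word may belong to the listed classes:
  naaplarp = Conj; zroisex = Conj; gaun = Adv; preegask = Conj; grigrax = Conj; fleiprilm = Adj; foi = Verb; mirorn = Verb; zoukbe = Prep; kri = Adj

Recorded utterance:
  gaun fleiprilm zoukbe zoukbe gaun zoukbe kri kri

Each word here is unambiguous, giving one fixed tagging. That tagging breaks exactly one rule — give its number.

4

Fixed tagging: Adv Adj Prep Prep Adv Prep Adj Adj.
Applying the rules: R1 ok, R2 ok, R3 ok, R4 fails.
Only rule 4 fails.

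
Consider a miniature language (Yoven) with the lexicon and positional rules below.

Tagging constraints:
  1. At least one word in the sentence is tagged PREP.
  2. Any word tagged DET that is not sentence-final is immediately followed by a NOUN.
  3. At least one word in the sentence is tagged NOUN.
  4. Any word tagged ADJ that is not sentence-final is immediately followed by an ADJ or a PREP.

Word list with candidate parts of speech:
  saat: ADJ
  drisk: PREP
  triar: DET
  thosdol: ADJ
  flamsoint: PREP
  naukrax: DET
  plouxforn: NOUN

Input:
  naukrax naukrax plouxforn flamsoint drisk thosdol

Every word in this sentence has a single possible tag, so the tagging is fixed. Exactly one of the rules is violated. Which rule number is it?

Fixed tagging: DET DET NOUN PREP PREP ADJ.
Checking each rule: R1 ok, R2 fails, R3 ok, R4 ok.
Only rule 2 fails.

2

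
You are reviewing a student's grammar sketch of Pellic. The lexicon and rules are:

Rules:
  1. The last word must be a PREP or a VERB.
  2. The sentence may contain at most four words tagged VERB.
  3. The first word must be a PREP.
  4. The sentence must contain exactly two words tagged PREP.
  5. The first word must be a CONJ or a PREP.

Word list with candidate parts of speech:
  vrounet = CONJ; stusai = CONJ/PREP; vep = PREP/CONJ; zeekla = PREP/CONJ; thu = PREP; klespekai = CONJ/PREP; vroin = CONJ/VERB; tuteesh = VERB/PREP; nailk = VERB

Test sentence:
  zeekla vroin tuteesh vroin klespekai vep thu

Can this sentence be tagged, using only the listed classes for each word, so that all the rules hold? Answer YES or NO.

YES

Candidates per position — 1:zeekla {PREP,CONJ}; 2:vroin {CONJ,VERB}; 3:tuteesh {VERB,PREP}; 4:vroin {CONJ,VERB}; 5:klespekai {CONJ,PREP}; 6:vep {PREP,CONJ}; 7:thu {PREP}.
One satisfying assignment: PREP VERB VERB VERB CONJ CONJ PREP.
Check: rule 1 ✓; rule 2 ✓; rule 3 ✓; rule 4 ✓; rule 5 ✓.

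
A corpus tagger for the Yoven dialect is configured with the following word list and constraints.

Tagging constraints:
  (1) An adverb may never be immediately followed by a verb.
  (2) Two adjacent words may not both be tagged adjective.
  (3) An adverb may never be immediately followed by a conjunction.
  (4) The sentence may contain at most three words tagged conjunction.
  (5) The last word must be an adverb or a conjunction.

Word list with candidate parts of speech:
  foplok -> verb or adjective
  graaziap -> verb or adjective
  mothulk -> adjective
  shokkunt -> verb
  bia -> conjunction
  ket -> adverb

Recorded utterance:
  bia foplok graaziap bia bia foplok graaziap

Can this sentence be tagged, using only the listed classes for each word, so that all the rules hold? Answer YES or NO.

NO

Candidates per position — 1:bia {conjunction}; 2:foplok {verb,adjective}; 3:graaziap {verb,adjective}; 4:bia {conjunction}; 5:bia {conjunction}; 6:foplok {verb,adjective}; 7:graaziap {verb,adjective}.
Rule 5 cannot be satisfied by any choice of tags from the lexicon.
So there is no consistent tagging.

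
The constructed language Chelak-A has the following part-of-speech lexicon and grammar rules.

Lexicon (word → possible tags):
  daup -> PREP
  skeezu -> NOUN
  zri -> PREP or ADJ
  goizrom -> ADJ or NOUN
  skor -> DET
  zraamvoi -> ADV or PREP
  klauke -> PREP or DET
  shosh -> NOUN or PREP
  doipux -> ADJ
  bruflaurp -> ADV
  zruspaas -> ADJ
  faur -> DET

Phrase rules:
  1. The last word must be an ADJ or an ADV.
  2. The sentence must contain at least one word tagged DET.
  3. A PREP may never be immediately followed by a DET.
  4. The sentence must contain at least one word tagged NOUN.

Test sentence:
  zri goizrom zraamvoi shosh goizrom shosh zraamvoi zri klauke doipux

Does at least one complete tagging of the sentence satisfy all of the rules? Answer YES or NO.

YES

Candidates per position — 1:zri {PREP,ADJ}; 2:goizrom {ADJ,NOUN}; 3:zraamvoi {ADV,PREP}; 4:shosh {NOUN,PREP}; 5:goizrom {ADJ,NOUN}; 6:shosh {NOUN,PREP}; 7:zraamvoi {ADV,PREP}; 8:zri {PREP,ADJ}; 9:klauke {PREP,DET}; 10:doipux {ADJ}.
One satisfying assignment: ADJ NOUN ADV NOUN NOUN NOUN ADV ADJ DET ADJ.
Check: rule 1 holds; rule 2 holds; rule 3 holds; rule 4 holds.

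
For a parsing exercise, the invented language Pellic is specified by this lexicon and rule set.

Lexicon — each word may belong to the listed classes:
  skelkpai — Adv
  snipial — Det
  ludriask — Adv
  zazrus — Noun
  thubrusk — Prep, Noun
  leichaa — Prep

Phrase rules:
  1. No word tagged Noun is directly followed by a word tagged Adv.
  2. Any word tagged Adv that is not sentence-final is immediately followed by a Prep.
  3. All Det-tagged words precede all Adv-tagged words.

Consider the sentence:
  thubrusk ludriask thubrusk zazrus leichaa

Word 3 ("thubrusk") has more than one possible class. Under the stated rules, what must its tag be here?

Prep

Candidates per position — 1:thubrusk {Prep,Noun}; 2:ludriask {Adv}; 3:thubrusk {Prep,Noun}; 4:zazrus {Noun}; 5:leichaa {Prep}.
Position 1: Noun is ruled out by rule 1; that leaves Prep.
Position 3: Noun is ruled out by rule 2; that leaves Prep.
The only consistent sequence is: Prep Adv Prep Noun Prep.
Verifying each rule — rule 1 holds; rule 2 holds; rule 3 holds.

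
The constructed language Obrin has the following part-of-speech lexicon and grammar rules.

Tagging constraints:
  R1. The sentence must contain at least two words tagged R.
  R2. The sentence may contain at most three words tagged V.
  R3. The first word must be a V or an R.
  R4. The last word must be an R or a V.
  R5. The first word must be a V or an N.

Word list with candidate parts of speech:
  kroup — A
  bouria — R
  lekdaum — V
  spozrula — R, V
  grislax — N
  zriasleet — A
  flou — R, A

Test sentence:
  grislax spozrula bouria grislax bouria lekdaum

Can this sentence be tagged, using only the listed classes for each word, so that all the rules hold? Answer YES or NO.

NO

Candidates per position — 1:grislax {N}; 2:spozrula {R,V}; 3:bouria {R}; 4:grislax {N}; 5:bouria {R}; 6:lekdaum {V}.
Rule 3 cannot be satisfied by any choice of tags from the lexicon.
So there is no consistent tagging.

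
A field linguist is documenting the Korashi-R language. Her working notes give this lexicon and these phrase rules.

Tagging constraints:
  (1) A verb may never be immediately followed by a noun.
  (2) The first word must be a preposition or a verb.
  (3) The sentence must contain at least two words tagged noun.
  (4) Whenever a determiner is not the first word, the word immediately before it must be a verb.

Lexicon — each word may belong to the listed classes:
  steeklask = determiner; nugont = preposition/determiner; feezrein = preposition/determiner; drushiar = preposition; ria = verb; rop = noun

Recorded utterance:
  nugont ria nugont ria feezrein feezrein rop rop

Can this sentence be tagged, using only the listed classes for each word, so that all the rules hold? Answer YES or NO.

Candidates per position — 1:nugont {preposition,determiner}; 2:ria {verb}; 3:nugont {preposition,determiner}; 4:ria {verb}; 5:feezrein {preposition,determiner}; 6:feezrein {preposition,determiner}; 7:rop {noun}; 8:rop {noun}.
One satisfying assignment: preposition verb determiner verb determiner preposition noun noun.
Checking: rule 1 ✓; rule 2 ✓; rule 3 ✓; rule 4 ✓.

YES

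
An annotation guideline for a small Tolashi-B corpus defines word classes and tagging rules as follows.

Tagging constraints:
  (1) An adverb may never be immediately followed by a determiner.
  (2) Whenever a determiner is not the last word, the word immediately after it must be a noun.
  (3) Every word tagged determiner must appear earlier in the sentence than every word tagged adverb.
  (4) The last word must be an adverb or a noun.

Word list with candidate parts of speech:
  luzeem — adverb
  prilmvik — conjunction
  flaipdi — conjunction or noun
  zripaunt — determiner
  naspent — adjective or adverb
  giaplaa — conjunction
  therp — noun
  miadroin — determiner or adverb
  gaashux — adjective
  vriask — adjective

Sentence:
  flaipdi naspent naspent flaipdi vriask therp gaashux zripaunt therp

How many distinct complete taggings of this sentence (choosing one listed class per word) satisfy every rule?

4

Candidates per position — 1:flaipdi {conjunction,noun}; 2:naspent {adjective,adverb}; 3:naspent {adjective,adverb}; 4:flaipdi {conjunction,noun}; 5:vriask {adjective}; 6:therp {noun}; 7:gaashux {adjective}; 8:zripaunt {determiner}; 9:therp {noun}.
There are 16 candidate sequences in total.
The sequences that satisfy every rule: conjunction adjective adjective conjunction adjective noun adjective determiner noun; conjunction adjective adjective noun adjective noun adjective determiner noun; noun adjective adjective conjunction adjective noun adjective determiner noun; noun adjective adjective noun adjective noun adjective determiner noun.
Count = 4.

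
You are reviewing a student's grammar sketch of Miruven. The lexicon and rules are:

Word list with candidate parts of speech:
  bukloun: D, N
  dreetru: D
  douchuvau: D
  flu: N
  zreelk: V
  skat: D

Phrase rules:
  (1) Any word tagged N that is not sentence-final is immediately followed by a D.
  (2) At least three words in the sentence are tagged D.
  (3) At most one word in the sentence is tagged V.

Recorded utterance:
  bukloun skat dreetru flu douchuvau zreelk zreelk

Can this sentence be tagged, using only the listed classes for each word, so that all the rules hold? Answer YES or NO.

NO

Candidates per position — 1:bukloun {D,N}; 2:skat {D}; 3:dreetru {D}; 4:flu {N}; 5:douchuvau {D}; 6:zreelk {V}; 7:zreelk {V}.
Rule 3 cannot be satisfied by any choice of tags from the lexicon.
So there is no consistent tagging.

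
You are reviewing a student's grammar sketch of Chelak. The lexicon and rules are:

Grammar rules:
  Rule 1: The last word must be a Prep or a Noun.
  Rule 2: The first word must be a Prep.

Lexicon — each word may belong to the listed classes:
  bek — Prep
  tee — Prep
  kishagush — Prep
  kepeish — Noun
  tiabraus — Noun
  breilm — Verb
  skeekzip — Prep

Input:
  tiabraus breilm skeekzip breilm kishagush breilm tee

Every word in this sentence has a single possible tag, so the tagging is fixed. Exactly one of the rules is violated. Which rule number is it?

2

Fixed tagging: Noun Verb Prep Verb Prep Verb Prep.
Checking each rule: R1 ok, R2 fails.
Only rule 2 fails.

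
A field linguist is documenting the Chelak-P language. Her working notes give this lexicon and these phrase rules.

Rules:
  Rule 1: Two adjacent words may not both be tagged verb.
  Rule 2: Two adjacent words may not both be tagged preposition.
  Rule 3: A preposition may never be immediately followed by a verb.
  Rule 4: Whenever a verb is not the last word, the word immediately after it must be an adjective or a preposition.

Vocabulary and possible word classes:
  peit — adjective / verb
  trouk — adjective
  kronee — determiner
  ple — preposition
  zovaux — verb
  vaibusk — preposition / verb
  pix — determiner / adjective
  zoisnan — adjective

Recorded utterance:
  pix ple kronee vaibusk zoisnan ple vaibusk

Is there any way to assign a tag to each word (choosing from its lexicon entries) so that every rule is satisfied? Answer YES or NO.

Candidates per position — 1:pix {determiner,adjective}; 2:ple {preposition}; 3:kronee {determiner}; 4:vaibusk {preposition,verb}; 5:zoisnan {adjective}; 6:ple {preposition}; 7:vaibusk {preposition,verb}.
Every candidate sequence violates at least one rule; no consistent tagging exists.

NO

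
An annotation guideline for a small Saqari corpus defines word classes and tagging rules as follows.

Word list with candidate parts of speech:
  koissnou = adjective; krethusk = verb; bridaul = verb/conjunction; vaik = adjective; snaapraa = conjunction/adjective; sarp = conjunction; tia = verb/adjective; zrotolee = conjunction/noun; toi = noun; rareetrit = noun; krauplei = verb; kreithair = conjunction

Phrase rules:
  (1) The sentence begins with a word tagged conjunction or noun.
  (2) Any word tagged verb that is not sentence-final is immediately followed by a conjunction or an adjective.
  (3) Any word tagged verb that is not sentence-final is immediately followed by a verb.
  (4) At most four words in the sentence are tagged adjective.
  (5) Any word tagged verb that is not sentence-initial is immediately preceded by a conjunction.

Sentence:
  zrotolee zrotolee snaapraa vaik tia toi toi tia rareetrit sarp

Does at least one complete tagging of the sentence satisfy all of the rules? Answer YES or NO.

YES

Candidates per position — 1:zrotolee {conjunction,noun}; 2:zrotolee {conjunction,noun}; 3:snaapraa {conjunction,adjective}; 4:vaik {adjective}; 5:tia {verb,adjective}; 6:toi {noun}; 7:toi {noun}; 8:tia {verb,adjective}; 9:rareetrit {noun}; 10:sarp {conjunction}.
One satisfying assignment: conjunction conjunction conjunction adjective adjective noun noun adjective noun conjunction.
Rule-by-rule: rule 1 ✓; rule 2 ✓; rule 3 ✓; rule 4 ✓; rule 5 ✓.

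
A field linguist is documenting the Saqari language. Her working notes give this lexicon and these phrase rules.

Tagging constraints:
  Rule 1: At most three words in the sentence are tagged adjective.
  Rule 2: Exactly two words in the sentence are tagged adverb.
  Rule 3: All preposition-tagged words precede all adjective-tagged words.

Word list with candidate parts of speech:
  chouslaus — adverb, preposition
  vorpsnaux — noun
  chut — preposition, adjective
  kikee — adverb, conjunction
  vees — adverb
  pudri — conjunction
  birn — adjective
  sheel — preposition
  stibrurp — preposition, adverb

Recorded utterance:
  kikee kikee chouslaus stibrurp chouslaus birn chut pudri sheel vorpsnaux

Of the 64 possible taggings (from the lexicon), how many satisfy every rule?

Candidates per position — 1:kikee {adverb,conjunction}; 2:kikee {adverb,conjunction}; 3:chouslaus {adverb,preposition}; 4:stibrurp {preposition,adverb}; 5:chouslaus {adverb,preposition}; 6:birn {adjective}; 7:chut {preposition,adjective}; 8:pudri {conjunction}; 9:sheel {preposition}; 10:vorpsnaux {noun}.
There are 64 candidate sequences in total.
Rule 3 cannot be satisfied by any choice of tags from the lexicon.
So there is no consistent tagging.
Count = 0.

0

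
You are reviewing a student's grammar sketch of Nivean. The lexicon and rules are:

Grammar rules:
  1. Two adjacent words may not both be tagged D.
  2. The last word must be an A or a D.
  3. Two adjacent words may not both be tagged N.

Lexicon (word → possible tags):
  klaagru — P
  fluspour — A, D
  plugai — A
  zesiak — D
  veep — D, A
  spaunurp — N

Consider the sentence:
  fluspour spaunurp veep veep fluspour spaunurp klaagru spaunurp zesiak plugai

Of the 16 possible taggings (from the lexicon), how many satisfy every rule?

Candidates per position — 1:fluspour {A,D}; 2:spaunurp {N}; 3:veep {D,A}; 4:veep {D,A}; 5:fluspour {A,D}; 6:spaunurp {N}; 7:klaagru {P}; 8:spaunurp {N}; 9:zesiak {D}; 10:plugai {A}.
There are 16 candidate sequences in total.
Checking each against the rules leaves 10 sequences.
Count = 10.

10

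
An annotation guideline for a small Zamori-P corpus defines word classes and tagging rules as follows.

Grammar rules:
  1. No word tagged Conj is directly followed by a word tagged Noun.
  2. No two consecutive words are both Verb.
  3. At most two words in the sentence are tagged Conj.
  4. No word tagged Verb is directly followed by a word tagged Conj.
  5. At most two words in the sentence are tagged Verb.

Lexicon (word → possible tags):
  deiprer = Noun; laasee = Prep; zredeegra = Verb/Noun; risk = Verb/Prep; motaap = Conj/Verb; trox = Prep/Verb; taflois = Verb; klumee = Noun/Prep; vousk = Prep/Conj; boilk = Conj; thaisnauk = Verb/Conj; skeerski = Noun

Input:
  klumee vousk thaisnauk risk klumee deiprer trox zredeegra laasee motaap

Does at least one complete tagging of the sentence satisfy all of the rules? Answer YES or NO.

Candidates per position — 1:klumee {Noun,Prep}; 2:vousk {Prep,Conj}; 3:thaisnauk {Verb,Conj}; 4:risk {Verb,Prep}; 5:klumee {Noun,Prep}; 6:deiprer {Noun}; 7:trox {Prep,Verb}; 8:zredeegra {Verb,Noun}; 9:laasee {Prep}; 10:motaap {Conj,Verb}.
One satisfying assignment: Noun Conj Conj Prep Prep Noun Verb Noun Prep Verb.
Rule-by-rule: rule 1 satisfied; rule 2 satisfied; rule 3 satisfied; rule 4 satisfied; rule 5 satisfied.

YES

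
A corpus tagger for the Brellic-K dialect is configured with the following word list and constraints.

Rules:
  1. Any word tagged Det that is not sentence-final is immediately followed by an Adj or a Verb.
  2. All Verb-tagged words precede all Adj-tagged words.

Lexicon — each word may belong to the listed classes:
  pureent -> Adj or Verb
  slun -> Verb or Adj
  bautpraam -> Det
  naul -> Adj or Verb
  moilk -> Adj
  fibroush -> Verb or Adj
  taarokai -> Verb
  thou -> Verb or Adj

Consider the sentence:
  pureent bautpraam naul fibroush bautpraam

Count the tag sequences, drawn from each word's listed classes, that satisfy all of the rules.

4

Candidates per position — 1:pureent {Adj,Verb}; 2:bautpraam {Det}; 3:naul {Adj,Verb}; 4:fibroush {Verb,Adj}; 5:bautpraam {Det}.
There are 8 candidate sequences in total.
The sequences that satisfy every rule: Adj Det Adj Adj Det; Verb Det Adj Adj Det; Verb Det Verb Verb Det; Verb Det Verb Adj Det.
Count = 4.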